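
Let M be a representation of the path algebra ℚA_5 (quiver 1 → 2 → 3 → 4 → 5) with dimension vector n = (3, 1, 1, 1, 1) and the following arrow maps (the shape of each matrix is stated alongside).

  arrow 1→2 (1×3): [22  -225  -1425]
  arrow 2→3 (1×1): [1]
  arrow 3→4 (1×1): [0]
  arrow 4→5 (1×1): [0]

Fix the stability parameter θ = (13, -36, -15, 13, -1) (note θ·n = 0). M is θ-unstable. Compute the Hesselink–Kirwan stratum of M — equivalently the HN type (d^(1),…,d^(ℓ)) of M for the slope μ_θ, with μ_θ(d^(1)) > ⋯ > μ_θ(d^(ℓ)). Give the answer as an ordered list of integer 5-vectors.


Via rank(M_{q-1}∘⋯∘M_p): M ≅ I[1,1]^2, I[1,3], I[4,4], I[5,5].
μ_θ-semistable layers: μ^(1)=13; μ^(2)=-1; μ^(3)=-38/3

((2, 0, 0, 1, 0); (0, 0, 0, 0, 1); (1, 1, 1, 0, 0))


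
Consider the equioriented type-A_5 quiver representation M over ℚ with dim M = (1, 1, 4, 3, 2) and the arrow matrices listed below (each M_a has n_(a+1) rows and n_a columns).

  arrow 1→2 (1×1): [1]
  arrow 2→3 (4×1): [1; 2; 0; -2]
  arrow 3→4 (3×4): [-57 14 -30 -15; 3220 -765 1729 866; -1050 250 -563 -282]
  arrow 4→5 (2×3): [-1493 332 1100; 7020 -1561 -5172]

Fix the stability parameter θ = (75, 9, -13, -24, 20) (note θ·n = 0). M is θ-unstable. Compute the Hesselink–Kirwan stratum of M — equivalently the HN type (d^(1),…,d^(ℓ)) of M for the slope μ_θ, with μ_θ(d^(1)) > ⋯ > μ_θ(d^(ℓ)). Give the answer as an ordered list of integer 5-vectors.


Barcode: M ≅ I[1,5], I[3,3], I[3,4], I[3,5]. HN layers by μ_θ (4 steps, strictly decreasing):
  μ^(1)=20; μ^(2)=47/4; μ^(3)=-13; μ^(4)=-37/2

((0, 0, 0, 0, 2); (1, 1, 1, 1, 0); (0, 0, 1, 0, 0); (0, 0, 2, 2, 0))


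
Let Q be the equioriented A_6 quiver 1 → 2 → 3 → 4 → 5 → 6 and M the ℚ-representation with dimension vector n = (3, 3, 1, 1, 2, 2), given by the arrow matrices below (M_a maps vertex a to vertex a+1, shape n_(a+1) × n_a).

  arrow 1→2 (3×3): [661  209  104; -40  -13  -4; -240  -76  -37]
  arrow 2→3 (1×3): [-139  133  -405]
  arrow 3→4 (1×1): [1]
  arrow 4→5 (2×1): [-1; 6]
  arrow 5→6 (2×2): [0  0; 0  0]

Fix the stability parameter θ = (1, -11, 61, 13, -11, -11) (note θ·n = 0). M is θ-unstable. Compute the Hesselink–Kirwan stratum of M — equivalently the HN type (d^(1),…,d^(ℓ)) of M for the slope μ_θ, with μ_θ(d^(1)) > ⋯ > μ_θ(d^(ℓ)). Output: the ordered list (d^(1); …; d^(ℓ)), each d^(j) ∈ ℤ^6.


Interval decomposition of M: I[1,2]^2, I[1,5], I[5,5], I[6,6]^2.
HN type (ℓ=3): μ^(1)=21; μ^(2)=-5; μ^(3)=-11

((0, 0, 1, 1, 1, 0); (3, 3, 0, 0, 0, 0); (0, 0, 0, 0, 1, 2))


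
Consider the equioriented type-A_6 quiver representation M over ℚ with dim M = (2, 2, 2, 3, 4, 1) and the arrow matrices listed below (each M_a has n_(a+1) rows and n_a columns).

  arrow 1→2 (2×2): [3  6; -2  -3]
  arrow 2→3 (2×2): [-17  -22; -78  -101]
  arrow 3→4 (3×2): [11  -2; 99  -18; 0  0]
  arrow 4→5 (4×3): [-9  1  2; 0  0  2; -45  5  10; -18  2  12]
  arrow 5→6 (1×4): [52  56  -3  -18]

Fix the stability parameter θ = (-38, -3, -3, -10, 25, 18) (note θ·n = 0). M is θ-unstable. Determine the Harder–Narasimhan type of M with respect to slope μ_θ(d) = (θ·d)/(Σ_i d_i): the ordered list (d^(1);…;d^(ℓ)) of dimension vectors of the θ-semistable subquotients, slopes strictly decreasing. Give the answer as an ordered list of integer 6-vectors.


Via rank(M_{q-1}∘⋯∘M_p): M ≅ I[1,3], I[1,4], I[4,5], I[4,6], I[5,5]^2.
μ_θ-semistable layers: μ^(1)=25; μ^(2)=43/2; μ^(3)=-3; μ^(4)=-16/3; μ^(5)=-10; μ^(6)=-38

((0, 0, 0, 0, 3, 0); (0, 0, 0, 0, 1, 1); (0, 1, 1, 0, 0, 0); (0, 1, 1, 1, 0, 0); (0, 0, 0, 2, 0, 0); (2, 0, 0, 0, 0, 0))


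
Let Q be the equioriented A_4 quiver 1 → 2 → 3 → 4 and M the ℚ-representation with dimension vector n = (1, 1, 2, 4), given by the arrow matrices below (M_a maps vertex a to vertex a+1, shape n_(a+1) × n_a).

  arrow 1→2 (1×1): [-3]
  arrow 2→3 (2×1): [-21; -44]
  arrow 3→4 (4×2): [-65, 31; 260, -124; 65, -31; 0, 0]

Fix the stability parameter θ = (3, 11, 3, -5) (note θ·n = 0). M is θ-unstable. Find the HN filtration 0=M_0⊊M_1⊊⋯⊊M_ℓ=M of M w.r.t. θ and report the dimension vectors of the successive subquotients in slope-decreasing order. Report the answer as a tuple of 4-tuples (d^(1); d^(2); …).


Barcode: M ≅ I[1,4], I[3,3], I[4,4]^3. HN layers by μ_θ (2 steps, strictly decreasing):
  μ^(1)=3; μ^(2)=-5

((1, 1, 2, 1); (0, 0, 0, 3))


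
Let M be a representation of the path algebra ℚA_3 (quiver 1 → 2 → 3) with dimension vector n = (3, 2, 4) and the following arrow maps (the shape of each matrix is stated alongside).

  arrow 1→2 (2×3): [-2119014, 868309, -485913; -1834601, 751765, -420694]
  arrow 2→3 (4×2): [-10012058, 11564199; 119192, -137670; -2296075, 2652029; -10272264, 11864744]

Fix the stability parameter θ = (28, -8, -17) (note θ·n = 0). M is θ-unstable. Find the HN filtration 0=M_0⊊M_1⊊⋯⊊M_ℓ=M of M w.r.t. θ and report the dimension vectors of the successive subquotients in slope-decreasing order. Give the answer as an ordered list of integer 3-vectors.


Interval decomposition of M: I[1,1], I[1,3]^2, I[3,3]^2.
HN type (ℓ=3): μ^(1)=28; μ^(2)=1; μ^(3)=-17

((1, 0, 0); (2, 2, 2); (0, 0, 2))


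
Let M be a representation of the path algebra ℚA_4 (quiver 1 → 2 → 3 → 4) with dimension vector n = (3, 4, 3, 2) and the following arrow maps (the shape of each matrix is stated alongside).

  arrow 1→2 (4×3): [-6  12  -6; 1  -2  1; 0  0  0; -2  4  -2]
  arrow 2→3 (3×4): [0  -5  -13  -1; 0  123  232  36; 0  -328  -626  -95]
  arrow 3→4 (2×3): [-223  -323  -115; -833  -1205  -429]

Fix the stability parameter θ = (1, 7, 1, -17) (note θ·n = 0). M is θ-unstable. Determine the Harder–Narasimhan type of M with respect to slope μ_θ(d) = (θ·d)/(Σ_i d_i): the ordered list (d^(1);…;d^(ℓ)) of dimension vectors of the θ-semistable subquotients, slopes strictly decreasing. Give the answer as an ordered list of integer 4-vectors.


Interval decomposition of M: I[1,1]^2, I[1,4], I[2,2], I[2,3], I[2,4].
HN type (ℓ=5): μ^(1)=7; μ^(2)=4; μ^(3)=1; μ^(4)=-2; μ^(5)=-3

((0, 1, 0, 0); (0, 1, 1, 0); (2, 0, 0, 0); (1, 1, 1, 1); (0, 1, 1, 1))


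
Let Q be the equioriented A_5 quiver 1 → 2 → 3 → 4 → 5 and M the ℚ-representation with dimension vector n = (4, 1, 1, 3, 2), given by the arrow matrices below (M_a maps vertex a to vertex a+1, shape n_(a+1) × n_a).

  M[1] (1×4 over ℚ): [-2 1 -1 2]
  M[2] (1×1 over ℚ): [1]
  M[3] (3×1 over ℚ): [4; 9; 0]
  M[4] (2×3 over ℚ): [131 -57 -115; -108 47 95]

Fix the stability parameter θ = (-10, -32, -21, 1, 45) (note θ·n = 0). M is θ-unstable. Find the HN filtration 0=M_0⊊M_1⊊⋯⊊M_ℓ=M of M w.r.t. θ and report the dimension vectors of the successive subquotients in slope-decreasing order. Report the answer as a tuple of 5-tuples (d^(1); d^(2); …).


Interval decomposition of M: I[1,1]^3, I[1,5], I[4,4], I[4,5].
HN type (ℓ=4): μ^(1)=45; μ^(2)=1; μ^(3)=-10; μ^(4)=-21

((0, 0, 0, 0, 2); (0, 0, 0, 3, 0); (3, 0, 0, 0, 0); (1, 1, 1, 0, 0))


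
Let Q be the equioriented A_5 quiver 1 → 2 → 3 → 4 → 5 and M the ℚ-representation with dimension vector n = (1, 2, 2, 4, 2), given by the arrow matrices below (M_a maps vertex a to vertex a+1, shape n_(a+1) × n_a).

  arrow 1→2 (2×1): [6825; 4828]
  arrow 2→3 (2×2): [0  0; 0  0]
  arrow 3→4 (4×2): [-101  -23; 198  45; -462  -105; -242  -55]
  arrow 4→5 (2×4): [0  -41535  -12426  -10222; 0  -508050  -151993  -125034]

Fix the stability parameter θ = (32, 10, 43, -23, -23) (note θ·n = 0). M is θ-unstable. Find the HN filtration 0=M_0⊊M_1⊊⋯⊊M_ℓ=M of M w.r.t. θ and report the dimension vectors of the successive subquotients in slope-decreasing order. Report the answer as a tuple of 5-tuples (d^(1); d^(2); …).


Interval decomposition of M: I[1,2], I[2,2], I[3,4], I[3,5], I[4,4], I[4,5].
HN type (ℓ=4): μ^(1)=21; μ^(2)=10; μ^(3)=-1; μ^(4)=-23

((1, 1, 0, 0, 0); (0, 1, 1, 1, 0); (0, 0, 1, 1, 1); (0, 0, 0, 2, 1))


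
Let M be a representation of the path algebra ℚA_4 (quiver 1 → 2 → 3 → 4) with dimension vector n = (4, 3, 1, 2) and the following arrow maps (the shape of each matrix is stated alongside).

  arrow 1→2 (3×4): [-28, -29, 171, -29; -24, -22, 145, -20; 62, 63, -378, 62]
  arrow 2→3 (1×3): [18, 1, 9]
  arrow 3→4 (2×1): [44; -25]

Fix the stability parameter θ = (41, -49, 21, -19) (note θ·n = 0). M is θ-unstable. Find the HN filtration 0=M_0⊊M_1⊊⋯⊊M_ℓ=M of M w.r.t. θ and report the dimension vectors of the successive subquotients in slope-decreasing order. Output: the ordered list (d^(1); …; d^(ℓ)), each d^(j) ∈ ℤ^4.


Interval decomposition of M: I[1,1], I[1,2]^2, I[1,4], I[4,4].
HN type (ℓ=4): μ^(1)=41; μ^(2)=1; μ^(3)=-4; μ^(4)=-19

((1, 0, 0, 0); (0, 0, 1, 1); (3, 3, 0, 0); (0, 0, 0, 1))


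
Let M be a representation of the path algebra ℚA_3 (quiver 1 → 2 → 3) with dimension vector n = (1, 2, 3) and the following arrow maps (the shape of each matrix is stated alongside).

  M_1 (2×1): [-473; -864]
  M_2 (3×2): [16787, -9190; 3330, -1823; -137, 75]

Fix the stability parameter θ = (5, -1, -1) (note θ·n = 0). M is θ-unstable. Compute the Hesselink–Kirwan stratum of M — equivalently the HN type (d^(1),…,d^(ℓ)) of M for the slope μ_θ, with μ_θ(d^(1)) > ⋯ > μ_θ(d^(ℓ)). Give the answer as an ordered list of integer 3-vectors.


Barcode: M ≅ I[1,3], I[2,3], I[3,3]. HN layers by μ_θ (2 steps, strictly decreasing):
  μ^(1)=1; μ^(2)=-1

((1, 1, 1); (0, 1, 2))


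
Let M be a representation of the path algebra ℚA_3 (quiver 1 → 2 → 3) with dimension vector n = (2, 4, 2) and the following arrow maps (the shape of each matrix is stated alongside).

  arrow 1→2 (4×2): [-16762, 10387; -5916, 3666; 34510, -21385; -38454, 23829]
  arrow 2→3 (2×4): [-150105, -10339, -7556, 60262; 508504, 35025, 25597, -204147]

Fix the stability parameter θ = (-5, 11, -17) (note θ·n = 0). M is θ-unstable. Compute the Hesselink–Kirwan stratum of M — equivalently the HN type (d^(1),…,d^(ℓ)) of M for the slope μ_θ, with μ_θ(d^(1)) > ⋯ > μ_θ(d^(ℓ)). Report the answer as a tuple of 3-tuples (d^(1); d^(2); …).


Barcode: M ≅ I[1,1], I[1,3], I[2,2]^2, I[2,3]. HN layers by μ_θ (3 steps, strictly decreasing):
  μ^(1)=11; μ^(2)=-3; μ^(3)=-5

((0, 2, 0); (0, 2, 2); (2, 0, 0))


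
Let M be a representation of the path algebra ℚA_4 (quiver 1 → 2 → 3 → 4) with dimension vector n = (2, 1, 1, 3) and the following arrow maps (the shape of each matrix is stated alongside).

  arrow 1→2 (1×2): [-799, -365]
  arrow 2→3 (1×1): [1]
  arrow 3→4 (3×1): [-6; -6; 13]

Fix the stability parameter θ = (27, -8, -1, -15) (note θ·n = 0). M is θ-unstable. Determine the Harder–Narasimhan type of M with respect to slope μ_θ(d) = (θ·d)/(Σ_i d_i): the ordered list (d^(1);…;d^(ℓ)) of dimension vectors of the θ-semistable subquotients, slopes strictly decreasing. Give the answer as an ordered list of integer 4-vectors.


Barcode: M ≅ I[1,1], I[1,4], I[4,4]^2. HN layers by μ_θ (3 steps, strictly decreasing):
  μ^(1)=27; μ^(2)=3/4; μ^(3)=-15

((1, 0, 0, 0); (1, 1, 1, 1); (0, 0, 0, 2))


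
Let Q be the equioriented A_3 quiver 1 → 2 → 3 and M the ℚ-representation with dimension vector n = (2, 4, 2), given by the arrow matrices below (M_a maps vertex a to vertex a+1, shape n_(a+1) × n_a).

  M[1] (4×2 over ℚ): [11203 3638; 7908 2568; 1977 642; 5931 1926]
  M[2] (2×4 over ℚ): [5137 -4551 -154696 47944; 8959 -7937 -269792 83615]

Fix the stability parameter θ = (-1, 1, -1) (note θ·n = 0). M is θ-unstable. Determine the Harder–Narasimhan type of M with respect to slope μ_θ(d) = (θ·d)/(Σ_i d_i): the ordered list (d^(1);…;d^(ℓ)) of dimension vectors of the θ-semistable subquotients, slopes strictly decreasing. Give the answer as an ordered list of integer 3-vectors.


Interval decomposition of M: I[1,1], I[1,3], I[2,2]^2, I[2,3].
HN type (ℓ=3): μ^(1)=1; μ^(2)=0; μ^(3)=-1

((0, 2, 0); (0, 2, 2); (2, 0, 0))


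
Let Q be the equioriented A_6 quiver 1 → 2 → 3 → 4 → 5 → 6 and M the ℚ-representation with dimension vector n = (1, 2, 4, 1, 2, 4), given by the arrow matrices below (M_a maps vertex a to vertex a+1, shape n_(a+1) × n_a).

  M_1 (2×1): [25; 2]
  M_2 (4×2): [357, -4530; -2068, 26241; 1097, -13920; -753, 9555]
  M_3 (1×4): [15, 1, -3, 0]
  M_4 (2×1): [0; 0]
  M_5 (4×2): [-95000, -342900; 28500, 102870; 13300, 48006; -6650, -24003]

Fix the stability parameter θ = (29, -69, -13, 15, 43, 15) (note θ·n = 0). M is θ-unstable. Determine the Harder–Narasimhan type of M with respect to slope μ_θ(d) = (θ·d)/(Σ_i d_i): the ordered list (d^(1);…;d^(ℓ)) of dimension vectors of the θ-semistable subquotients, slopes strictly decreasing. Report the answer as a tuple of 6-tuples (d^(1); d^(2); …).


Via rank(M_{q-1}∘⋯∘M_p): M ≅ I[1,4], I[2,3], I[3,3]^2, I[5,5], I[5,6], I[6,6]^3.
μ_θ-semistable layers: μ^(1)=43; μ^(2)=29; μ^(3)=15; μ^(4)=-13; μ^(5)=-20; μ^(6)=-69

((0, 0, 0, 0, 1, 0); (0, 0, 0, 0, 1, 1); (0, 0, 0, 1, 0, 3); (0, 0, 4, 0, 0, 0); (1, 1, 0, 0, 0, 0); (0, 1, 0, 0, 0, 0))


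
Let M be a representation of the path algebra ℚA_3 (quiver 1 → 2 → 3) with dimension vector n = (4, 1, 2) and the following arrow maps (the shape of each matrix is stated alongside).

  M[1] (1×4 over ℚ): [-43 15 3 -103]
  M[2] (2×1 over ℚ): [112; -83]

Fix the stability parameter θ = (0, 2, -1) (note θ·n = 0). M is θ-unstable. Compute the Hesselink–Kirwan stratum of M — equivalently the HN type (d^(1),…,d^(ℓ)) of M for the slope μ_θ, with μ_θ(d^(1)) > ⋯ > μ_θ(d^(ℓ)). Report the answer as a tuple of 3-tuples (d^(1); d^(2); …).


Interval decomposition of M: I[1,1]^3, I[1,3], I[3,3].
HN type (ℓ=3): μ^(1)=1/2; μ^(2)=0; μ^(3)=-1

((0, 1, 1); (4, 0, 0); (0, 0, 1))


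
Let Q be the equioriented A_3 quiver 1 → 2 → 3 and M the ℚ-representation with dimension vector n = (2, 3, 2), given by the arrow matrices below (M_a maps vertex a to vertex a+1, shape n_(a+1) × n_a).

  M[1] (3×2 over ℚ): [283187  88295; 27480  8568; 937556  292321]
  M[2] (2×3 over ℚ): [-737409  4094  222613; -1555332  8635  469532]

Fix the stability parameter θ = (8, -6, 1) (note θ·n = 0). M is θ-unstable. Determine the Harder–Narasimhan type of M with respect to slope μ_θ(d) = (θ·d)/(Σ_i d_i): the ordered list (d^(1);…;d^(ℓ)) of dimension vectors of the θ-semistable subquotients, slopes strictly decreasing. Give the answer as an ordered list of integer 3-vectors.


Interval decomposition of M: I[1,2], I[1,3], I[2,3].
HN type (ℓ=2): μ^(1)=1; μ^(2)=-6

((2, 2, 2); (0, 1, 0))


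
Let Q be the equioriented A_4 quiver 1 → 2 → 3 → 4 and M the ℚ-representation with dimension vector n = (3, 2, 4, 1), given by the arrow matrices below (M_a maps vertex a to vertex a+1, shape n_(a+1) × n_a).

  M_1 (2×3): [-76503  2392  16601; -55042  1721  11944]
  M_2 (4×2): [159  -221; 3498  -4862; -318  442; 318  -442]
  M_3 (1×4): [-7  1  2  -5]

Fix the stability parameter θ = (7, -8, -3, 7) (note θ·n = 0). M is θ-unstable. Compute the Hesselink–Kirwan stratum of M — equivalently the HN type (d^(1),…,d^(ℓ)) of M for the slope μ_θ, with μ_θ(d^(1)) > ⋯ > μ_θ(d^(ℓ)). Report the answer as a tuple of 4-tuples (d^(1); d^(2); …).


Interval decomposition of M: I[1,1], I[1,2], I[1,4], I[3,3]^3.
HN type (ℓ=4): μ^(1)=7; μ^(2)=-1/2; μ^(3)=-4/3; μ^(4)=-3

((1, 0, 0, 1); (1, 1, 0, 0); (1, 1, 1, 0); (0, 0, 3, 0))


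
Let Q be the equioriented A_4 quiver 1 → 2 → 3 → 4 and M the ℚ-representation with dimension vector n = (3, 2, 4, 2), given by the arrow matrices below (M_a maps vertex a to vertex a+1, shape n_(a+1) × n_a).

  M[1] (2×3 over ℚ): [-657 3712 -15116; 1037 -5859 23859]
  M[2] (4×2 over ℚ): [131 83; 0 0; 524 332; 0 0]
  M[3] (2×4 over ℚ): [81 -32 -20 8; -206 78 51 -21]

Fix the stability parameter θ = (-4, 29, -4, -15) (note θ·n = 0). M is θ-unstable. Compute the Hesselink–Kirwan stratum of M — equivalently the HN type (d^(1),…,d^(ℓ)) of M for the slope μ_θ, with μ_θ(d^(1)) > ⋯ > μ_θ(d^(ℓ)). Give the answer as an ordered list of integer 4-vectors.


Interval decomposition of M: I[1,1], I[1,2], I[1,4], I[3,3]^2, I[3,4].
HN type (ℓ=4): μ^(1)=29; μ^(2)=10/3; μ^(3)=-4; μ^(4)=-19/2

((0, 1, 0, 0); (0, 1, 1, 1); (3, 0, 2, 0); (0, 0, 1, 1))


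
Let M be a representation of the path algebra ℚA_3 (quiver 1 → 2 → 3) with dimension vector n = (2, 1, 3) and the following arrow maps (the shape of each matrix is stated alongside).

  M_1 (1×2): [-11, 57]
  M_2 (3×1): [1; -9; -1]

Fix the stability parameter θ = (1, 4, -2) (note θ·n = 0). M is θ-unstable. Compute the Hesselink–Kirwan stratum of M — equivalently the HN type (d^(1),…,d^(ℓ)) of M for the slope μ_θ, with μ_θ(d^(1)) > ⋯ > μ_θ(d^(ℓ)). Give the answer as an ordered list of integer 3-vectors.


Interval decomposition of M: I[1,1], I[1,3], I[3,3]^2.
HN type (ℓ=2): μ^(1)=1; μ^(2)=-2

((2, 1, 1); (0, 0, 2))


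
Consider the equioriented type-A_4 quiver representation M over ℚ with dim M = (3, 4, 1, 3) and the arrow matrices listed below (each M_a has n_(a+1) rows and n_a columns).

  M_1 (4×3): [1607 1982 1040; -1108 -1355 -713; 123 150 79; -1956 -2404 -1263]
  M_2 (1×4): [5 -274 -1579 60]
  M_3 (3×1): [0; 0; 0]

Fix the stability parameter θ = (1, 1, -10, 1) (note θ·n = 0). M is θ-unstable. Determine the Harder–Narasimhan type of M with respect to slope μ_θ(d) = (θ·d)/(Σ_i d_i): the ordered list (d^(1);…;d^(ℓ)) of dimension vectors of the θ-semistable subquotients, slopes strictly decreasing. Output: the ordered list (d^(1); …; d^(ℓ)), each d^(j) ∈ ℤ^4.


Via rank(M_{q-1}∘⋯∘M_p): M ≅ I[1,2]^2, I[1,3], I[2,2], I[4,4]^3.
μ_θ-semistable layers: μ^(1)=1; μ^(2)=-8/3

((2, 3, 0, 3); (1, 1, 1, 0))


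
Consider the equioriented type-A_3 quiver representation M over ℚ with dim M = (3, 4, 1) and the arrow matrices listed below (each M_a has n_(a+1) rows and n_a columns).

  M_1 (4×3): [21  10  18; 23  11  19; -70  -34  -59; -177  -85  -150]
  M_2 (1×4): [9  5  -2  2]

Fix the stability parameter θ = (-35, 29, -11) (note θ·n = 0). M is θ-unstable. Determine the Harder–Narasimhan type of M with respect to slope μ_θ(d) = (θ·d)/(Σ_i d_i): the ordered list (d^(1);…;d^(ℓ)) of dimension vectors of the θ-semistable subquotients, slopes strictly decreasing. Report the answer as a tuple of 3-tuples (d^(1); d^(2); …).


Via rank(M_{q-1}∘⋯∘M_p): M ≅ I[1,2]^2, I[1,3], I[2,2].
μ_θ-semistable layers: μ^(1)=29; μ^(2)=9; μ^(3)=-35

((0, 3, 0); (0, 1, 1); (3, 0, 0))


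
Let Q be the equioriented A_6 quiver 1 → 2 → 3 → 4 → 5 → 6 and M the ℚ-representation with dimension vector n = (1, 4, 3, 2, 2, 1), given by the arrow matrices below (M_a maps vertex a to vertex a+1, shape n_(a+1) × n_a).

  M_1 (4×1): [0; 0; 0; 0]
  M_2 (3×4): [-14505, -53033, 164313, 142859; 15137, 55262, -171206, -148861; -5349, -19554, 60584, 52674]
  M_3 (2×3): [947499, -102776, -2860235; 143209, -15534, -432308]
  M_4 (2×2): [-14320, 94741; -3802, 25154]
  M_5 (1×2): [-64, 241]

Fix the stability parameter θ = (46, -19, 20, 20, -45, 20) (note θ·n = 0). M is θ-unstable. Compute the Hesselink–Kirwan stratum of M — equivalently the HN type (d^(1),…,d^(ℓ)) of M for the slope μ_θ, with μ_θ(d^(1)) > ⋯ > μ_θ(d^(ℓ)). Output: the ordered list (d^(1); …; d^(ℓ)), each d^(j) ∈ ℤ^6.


Interval decomposition of M: I[1,1], I[2,2], I[2,3], I[2,5], I[2,6].
HN type (ℓ=4): μ^(1)=46; μ^(2)=20; μ^(3)=-5/3; μ^(4)=-19

((1, 0, 0, 0, 0, 0); (0, 0, 1, 0, 0, 1); (0, 0, 2, 2, 2, 0); (0, 4, 0, 0, 0, 0))


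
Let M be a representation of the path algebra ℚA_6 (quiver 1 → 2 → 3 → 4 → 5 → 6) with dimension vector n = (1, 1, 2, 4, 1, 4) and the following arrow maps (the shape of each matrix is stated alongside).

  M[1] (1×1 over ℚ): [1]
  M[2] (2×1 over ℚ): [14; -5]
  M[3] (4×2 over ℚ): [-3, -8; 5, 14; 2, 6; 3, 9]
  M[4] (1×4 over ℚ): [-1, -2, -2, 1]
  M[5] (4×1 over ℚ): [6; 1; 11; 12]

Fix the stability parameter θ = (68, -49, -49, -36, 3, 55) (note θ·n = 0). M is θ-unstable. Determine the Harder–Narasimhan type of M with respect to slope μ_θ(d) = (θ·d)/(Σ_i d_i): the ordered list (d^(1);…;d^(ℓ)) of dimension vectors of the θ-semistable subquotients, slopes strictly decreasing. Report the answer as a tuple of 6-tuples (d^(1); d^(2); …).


Interval decomposition of M: I[1,6], I[3,4], I[4,4]^2, I[6,6]^3.
HN type (ℓ=5): μ^(1)=55; μ^(2)=3; μ^(3)=-33/2; μ^(4)=-36; μ^(5)=-49

((0, 0, 0, 0, 0, 4); (0, 0, 0, 0, 1, 0); (1, 1, 1, 1, 0, 0); (0, 0, 0, 3, 0, 0); (0, 0, 1, 0, 0, 0))


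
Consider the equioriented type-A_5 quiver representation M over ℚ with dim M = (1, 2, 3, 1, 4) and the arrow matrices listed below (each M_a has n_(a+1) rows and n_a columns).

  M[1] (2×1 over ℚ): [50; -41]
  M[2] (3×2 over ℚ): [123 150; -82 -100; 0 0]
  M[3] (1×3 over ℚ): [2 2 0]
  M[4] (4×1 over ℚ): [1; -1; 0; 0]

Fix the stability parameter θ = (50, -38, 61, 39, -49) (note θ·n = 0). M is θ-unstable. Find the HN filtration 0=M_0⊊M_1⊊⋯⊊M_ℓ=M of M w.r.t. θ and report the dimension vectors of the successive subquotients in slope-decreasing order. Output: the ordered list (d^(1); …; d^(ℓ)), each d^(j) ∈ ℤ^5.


Via rank(M_{q-1}∘⋯∘M_p): M ≅ I[1,2], I[2,5], I[3,3]^2, I[5,5]^3.
μ_θ-semistable layers: μ^(1)=61; μ^(2)=17; μ^(3)=6; μ^(4)=-38; μ^(5)=-49

((0, 0, 2, 0, 0); (0, 0, 1, 1, 1); (1, 1, 0, 0, 0); (0, 1, 0, 0, 0); (0, 0, 0, 0, 3))


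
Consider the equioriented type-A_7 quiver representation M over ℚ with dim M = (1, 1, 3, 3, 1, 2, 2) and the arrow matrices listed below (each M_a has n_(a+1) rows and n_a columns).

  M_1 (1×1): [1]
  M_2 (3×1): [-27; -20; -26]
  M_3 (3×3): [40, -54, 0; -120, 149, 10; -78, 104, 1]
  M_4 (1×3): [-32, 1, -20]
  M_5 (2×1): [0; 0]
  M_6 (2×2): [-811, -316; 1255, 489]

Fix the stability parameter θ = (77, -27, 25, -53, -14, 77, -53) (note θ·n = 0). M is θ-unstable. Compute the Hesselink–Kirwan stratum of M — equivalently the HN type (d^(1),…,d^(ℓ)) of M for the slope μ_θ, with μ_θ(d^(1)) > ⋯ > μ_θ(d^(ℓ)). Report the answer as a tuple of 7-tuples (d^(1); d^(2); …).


Barcode: M ≅ I[1,3], I[3,4], I[3,5], I[4,4], I[6,7]^2. HN layers by μ_θ (4 steps, strictly decreasing):
  μ^(1)=25; μ^(2)=12; μ^(3)=-14; μ^(4)=-53

((1, 1, 1, 0, 0, 0, 0); (0, 0, 0, 0, 0, 2, 2); (0, 0, 2, 2, 1, 0, 0); (0, 0, 0, 1, 0, 0, 0))


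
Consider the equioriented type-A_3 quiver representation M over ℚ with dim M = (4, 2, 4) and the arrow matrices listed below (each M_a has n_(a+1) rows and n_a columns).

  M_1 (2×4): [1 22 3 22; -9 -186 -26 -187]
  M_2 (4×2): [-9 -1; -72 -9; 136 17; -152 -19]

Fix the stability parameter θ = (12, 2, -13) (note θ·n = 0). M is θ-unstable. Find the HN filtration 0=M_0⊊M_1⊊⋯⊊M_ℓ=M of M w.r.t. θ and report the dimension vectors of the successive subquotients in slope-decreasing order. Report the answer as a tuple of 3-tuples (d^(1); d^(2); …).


Via rank(M_{q-1}∘⋯∘M_p): M ≅ I[1,1]^2, I[1,3]^2, I[3,3]^2.
μ_θ-semistable layers: μ^(1)=12; μ^(2)=1/3; μ^(3)=-13

((2, 0, 0); (2, 2, 2); (0, 0, 2))


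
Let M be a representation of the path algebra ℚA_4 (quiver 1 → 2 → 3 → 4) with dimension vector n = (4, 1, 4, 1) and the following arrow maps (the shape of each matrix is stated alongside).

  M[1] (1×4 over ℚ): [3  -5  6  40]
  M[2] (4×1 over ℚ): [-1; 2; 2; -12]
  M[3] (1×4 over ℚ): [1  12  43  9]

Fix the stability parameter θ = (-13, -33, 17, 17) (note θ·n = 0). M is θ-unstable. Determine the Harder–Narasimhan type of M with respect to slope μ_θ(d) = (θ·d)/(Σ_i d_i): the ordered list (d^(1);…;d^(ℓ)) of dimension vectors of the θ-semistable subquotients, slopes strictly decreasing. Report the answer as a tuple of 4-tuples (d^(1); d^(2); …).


Via rank(M_{q-1}∘⋯∘M_p): M ≅ I[1,1]^3, I[1,4], I[3,3]^3.
μ_θ-semistable layers: μ^(1)=17; μ^(2)=-13; μ^(3)=-23

((0, 0, 4, 1); (3, 0, 0, 0); (1, 1, 0, 0))


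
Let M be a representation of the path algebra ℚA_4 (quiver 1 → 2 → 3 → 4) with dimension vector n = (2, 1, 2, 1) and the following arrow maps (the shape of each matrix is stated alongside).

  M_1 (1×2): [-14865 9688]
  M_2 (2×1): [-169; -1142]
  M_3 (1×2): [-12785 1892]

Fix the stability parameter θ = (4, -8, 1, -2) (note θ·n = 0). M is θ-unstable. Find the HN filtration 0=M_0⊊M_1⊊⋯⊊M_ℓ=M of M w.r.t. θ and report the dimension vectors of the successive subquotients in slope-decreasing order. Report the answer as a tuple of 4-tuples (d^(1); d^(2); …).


Barcode: M ≅ I[1,1], I[1,4], I[3,3]. HN layers by μ_θ (4 steps, strictly decreasing):
  μ^(1)=4; μ^(2)=1; μ^(3)=-1/2; μ^(4)=-2

((1, 0, 0, 0); (0, 0, 1, 0); (0, 0, 1, 1); (1, 1, 0, 0))


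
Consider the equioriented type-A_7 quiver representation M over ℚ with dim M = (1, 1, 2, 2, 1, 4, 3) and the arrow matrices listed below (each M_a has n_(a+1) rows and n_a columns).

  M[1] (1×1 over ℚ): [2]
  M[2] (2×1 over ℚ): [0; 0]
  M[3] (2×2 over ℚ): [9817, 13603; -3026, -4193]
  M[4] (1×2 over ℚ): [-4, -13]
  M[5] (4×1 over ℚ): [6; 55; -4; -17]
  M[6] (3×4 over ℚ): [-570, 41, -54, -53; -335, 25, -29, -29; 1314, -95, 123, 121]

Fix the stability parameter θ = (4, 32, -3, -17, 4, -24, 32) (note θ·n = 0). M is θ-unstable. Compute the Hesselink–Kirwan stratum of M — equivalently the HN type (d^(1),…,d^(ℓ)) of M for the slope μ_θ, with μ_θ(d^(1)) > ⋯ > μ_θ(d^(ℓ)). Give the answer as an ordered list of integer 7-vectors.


Barcode: M ≅ I[1,2], I[3,4], I[3,7], I[6,6], I[6,7]^2. HN layers by μ_θ (4 steps, strictly decreasing):
  μ^(1)=32; μ^(2)=4; μ^(3)=-10; μ^(4)=-24

((0, 1, 0, 0, 0, 0, 3); (1, 0, 0, 0, 0, 0, 0); (0, 0, 2, 2, 1, 1, 0); (0, 0, 0, 0, 0, 3, 0))


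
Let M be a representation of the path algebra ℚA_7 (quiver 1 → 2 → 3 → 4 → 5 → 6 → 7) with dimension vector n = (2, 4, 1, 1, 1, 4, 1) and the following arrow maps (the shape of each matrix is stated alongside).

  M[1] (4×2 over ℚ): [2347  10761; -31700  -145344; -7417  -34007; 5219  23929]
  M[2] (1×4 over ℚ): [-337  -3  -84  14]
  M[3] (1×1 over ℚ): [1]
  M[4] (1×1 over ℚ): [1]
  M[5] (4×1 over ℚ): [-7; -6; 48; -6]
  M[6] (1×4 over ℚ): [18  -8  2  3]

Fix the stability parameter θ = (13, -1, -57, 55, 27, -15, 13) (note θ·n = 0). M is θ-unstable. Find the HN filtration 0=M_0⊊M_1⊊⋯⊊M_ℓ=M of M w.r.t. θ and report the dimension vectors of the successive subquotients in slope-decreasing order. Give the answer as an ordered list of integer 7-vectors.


Interval decomposition of M: I[1,2], I[1,6], I[2,2]^2, I[6,6]^2, I[6,7].
HN type (ℓ=5): μ^(1)=67/3; μ^(2)=13; μ^(3)=6; μ^(4)=-1; μ^(5)=-15

((0, 0, 0, 1, 1, 1, 0); (0, 0, 0, 0, 0, 0, 1); (1, 1, 0, 0, 0, 0, 0); (0, 2, 0, 0, 0, 0, 0); (1, 1, 1, 0, 0, 3, 0))


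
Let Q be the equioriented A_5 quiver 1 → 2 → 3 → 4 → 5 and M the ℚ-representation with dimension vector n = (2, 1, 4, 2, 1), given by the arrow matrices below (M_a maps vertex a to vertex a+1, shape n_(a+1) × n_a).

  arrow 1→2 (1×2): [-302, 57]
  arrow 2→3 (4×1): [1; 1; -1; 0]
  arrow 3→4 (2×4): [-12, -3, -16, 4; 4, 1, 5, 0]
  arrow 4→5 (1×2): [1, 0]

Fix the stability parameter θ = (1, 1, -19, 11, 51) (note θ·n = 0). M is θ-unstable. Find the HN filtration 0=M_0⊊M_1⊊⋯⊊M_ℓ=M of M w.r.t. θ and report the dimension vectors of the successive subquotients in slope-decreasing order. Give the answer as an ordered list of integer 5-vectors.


Interval decomposition of M: I[1,1], I[1,5], I[3,3]^2, I[3,4].
HN type (ℓ=5): μ^(1)=51; μ^(2)=11; μ^(3)=1; μ^(4)=-17/3; μ^(5)=-19

((0, 0, 0, 0, 1); (0, 0, 0, 2, 0); (1, 0, 0, 0, 0); (1, 1, 1, 0, 0); (0, 0, 3, 0, 0))


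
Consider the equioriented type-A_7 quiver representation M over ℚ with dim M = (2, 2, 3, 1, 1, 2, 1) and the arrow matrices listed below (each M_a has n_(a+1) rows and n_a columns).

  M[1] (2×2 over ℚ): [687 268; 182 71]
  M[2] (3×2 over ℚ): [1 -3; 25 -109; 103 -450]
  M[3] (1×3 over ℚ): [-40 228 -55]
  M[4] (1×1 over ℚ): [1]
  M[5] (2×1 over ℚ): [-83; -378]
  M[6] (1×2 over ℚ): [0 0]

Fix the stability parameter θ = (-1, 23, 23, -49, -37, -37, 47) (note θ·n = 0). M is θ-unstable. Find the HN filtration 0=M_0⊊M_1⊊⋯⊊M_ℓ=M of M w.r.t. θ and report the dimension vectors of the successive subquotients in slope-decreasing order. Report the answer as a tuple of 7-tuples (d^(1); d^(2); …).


Interval decomposition of M: I[1,3], I[1,6], I[3,3], I[6,6], I[7,7].
HN type (ℓ=5): μ^(1)=47; μ^(2)=23; μ^(3)=-1; μ^(4)=-13; μ^(5)=-37

((0, 0, 0, 0, 0, 0, 1); (0, 1, 2, 0, 0, 0, 0); (1, 0, 0, 0, 0, 0, 0); (1, 1, 1, 1, 1, 1, 0); (0, 0, 0, 0, 0, 1, 0))


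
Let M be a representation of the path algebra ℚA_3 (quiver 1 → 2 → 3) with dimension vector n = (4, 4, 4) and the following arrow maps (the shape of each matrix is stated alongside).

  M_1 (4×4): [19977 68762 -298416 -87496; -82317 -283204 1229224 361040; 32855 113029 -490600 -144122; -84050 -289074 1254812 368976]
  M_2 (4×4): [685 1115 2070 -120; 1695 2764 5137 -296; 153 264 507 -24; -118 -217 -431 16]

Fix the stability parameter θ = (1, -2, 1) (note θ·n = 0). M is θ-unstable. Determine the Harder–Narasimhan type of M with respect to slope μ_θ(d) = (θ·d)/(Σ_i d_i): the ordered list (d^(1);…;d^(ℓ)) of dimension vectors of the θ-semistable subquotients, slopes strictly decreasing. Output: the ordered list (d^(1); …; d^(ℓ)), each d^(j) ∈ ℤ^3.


Interval decomposition of M: I[1,2]^2, I[1,3]^2, I[3,3]^2.
HN type (ℓ=2): μ^(1)=1; μ^(2)=-1/2

((0, 0, 4); (4, 4, 0))


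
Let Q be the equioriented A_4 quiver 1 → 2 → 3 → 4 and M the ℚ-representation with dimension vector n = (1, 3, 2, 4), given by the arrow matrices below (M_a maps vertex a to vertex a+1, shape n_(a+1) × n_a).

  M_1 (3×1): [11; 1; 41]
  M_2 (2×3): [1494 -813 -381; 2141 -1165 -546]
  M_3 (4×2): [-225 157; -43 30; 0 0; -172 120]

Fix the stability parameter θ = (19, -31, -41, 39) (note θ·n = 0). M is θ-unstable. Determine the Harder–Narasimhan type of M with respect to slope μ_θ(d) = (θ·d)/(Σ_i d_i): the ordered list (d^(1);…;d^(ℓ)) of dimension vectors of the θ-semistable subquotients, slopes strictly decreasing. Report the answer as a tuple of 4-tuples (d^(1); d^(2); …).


Via rank(M_{q-1}∘⋯∘M_p): M ≅ I[1,2], I[2,4]^2, I[4,4]^2.
μ_θ-semistable layers: μ^(1)=39; μ^(2)=-6; μ^(3)=-36

((0, 0, 0, 4); (1, 1, 0, 0); (0, 2, 2, 0))


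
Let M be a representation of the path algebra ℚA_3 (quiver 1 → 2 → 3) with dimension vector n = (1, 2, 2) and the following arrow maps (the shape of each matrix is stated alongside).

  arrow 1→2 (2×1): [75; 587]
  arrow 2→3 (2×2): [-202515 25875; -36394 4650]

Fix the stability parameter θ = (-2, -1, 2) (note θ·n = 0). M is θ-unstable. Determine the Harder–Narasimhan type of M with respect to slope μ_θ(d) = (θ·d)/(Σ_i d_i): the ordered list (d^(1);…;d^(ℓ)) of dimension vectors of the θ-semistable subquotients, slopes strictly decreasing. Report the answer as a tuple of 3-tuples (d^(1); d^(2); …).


Barcode: M ≅ I[1,2], I[2,3], I[3,3]. HN layers by μ_θ (3 steps, strictly decreasing):
  μ^(1)=2; μ^(2)=-1; μ^(3)=-2

((0, 0, 2); (0, 2, 0); (1, 0, 0))


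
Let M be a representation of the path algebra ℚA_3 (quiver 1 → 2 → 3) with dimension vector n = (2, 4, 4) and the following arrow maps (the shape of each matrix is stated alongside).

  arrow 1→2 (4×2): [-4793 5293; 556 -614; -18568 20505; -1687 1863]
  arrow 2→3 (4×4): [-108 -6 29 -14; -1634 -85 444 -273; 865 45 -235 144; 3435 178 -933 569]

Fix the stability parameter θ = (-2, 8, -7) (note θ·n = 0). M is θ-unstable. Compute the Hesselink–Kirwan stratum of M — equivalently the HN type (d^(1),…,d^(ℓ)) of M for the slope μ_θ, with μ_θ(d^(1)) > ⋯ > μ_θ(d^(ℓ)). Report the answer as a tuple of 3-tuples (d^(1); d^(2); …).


Via rank(M_{q-1}∘⋯∘M_p): M ≅ I[1,3]^2, I[2,2], I[2,3], I[3,3].
μ_θ-semistable layers: μ^(1)=8; μ^(2)=1/2; μ^(3)=-2; μ^(4)=-7

((0, 1, 0); (0, 3, 3); (2, 0, 0); (0, 0, 1))


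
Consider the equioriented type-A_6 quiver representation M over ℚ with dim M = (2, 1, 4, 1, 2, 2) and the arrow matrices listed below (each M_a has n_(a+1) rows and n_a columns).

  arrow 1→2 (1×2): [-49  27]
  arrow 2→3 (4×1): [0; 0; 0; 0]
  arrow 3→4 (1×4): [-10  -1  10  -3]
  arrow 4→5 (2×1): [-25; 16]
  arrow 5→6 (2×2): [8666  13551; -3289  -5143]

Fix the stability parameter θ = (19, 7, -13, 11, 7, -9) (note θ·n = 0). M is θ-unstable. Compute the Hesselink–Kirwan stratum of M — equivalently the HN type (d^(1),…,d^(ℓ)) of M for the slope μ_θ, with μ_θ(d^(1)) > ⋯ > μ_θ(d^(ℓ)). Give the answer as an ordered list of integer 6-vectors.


Barcode: M ≅ I[1,1], I[1,2], I[3,3]^3, I[3,6], I[5,6]. HN layers by μ_θ (5 steps, strictly decreasing):
  μ^(1)=19; μ^(2)=13; μ^(3)=3; μ^(4)=-1; μ^(5)=-13

((1, 0, 0, 0, 0, 0); (1, 1, 0, 0, 0, 0); (0, 0, 0, 1, 1, 1); (0, 0, 0, 0, 1, 1); (0, 0, 4, 0, 0, 0))


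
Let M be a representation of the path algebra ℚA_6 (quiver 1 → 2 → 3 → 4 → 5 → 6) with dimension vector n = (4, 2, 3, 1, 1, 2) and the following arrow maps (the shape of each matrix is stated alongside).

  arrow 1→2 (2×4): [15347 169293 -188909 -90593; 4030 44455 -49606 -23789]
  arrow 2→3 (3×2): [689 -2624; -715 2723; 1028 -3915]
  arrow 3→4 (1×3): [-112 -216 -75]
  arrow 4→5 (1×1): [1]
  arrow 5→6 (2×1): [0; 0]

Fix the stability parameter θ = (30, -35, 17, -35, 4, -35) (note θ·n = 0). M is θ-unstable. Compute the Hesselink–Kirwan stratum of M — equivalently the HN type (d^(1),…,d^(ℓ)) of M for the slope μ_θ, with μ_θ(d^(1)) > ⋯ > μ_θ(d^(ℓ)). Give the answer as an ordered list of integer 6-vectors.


Via rank(M_{q-1}∘⋯∘M_p): M ≅ I[1,1]^2, I[1,3], I[1,5], I[3,3], I[6,6]^2.
μ_θ-semistable layers: μ^(1)=30; μ^(2)=17; μ^(3)=4; μ^(4)=-5/2; μ^(5)=-23/4; μ^(6)=-35

((2, 0, 0, 0, 0, 0); (0, 0, 2, 0, 0, 0); (0, 0, 0, 0, 1, 0); (1, 1, 0, 0, 0, 0); (1, 1, 1, 1, 0, 0); (0, 0, 0, 0, 0, 2))


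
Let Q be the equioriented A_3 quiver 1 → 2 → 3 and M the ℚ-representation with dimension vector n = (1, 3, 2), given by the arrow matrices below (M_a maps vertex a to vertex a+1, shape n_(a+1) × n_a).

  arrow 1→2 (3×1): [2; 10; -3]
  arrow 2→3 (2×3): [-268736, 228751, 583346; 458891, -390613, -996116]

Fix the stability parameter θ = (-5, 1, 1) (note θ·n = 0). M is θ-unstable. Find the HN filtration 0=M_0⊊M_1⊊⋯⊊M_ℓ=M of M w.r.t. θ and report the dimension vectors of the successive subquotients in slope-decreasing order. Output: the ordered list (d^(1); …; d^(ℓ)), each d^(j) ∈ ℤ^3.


Via rank(M_{q-1}∘⋯∘M_p): M ≅ I[1,2], I[2,3]^2.
μ_θ-semistable layers: μ^(1)=1; μ^(2)=-5

((0, 3, 2); (1, 0, 0))


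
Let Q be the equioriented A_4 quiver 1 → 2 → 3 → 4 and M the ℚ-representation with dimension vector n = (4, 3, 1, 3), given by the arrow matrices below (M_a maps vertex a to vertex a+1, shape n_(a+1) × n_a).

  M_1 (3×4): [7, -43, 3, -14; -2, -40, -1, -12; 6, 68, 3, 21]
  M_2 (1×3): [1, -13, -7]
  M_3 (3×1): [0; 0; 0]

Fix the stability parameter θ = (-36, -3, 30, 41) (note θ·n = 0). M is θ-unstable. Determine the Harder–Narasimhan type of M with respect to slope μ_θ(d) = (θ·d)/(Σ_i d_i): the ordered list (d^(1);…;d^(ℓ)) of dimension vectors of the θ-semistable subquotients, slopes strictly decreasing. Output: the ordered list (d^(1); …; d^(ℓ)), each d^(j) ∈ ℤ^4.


Interval decomposition of M: I[1,1], I[1,2]^2, I[1,3], I[4,4]^3.
HN type (ℓ=4): μ^(1)=41; μ^(2)=30; μ^(3)=-3; μ^(4)=-36

((0, 0, 0, 3); (0, 0, 1, 0); (0, 3, 0, 0); (4, 0, 0, 0))


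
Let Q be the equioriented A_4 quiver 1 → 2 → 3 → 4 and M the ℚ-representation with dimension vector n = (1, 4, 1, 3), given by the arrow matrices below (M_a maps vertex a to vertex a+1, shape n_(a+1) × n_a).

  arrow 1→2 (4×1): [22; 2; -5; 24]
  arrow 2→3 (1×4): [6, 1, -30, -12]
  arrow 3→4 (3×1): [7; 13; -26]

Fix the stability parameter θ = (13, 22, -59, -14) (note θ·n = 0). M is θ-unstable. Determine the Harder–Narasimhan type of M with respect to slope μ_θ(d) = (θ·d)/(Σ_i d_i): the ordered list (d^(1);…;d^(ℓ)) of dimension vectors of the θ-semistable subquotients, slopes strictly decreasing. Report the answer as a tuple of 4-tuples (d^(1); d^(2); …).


Barcode: M ≅ I[1,4], I[2,2]^3, I[4,4]^2. HN layers by μ_θ (3 steps, strictly decreasing):
  μ^(1)=22; μ^(2)=-19/2; μ^(3)=-14

((0, 3, 0, 0); (1, 1, 1, 1); (0, 0, 0, 2))


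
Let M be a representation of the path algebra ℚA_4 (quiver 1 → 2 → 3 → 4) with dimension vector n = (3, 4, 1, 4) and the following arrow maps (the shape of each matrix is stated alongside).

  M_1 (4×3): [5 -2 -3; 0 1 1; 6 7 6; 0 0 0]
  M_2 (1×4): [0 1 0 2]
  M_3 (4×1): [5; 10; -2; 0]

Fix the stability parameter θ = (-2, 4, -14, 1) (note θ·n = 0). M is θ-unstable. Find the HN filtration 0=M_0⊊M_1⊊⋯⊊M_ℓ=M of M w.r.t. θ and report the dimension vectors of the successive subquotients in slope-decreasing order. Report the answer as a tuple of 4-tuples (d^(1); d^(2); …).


Interval decomposition of M: I[1,2]^2, I[1,4], I[2,2], I[4,4]^3.
HN type (ℓ=4): μ^(1)=4; μ^(2)=1; μ^(3)=-2; μ^(4)=-4

((0, 3, 0, 0); (0, 0, 0, 4); (2, 0, 0, 0); (1, 1, 1, 0))


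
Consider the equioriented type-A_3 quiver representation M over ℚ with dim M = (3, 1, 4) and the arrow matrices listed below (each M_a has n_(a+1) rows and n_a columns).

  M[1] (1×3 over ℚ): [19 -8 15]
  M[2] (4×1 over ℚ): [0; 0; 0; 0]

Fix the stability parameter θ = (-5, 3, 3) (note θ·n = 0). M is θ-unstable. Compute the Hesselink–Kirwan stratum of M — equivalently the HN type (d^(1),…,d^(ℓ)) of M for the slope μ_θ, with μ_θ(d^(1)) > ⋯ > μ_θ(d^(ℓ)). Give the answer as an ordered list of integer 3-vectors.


Via rank(M_{q-1}∘⋯∘M_p): M ≅ I[1,1]^2, I[1,2], I[3,3]^4.
μ_θ-semistable layers: μ^(1)=3; μ^(2)=-5

((0, 1, 4); (3, 0, 0))


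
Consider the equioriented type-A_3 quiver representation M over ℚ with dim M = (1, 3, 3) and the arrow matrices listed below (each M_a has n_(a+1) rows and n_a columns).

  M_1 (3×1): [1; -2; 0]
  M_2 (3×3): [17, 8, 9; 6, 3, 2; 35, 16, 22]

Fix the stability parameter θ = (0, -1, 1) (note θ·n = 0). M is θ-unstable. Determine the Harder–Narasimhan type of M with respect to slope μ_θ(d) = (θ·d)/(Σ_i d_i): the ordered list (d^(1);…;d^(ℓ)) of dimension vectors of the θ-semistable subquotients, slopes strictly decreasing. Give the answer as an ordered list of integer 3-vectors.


Barcode: M ≅ I[1,3], I[2,3]^2. HN layers by μ_θ (3 steps, strictly decreasing):
  μ^(1)=1; μ^(2)=-1/2; μ^(3)=-1

((0, 0, 3); (1, 1, 0); (0, 2, 0))


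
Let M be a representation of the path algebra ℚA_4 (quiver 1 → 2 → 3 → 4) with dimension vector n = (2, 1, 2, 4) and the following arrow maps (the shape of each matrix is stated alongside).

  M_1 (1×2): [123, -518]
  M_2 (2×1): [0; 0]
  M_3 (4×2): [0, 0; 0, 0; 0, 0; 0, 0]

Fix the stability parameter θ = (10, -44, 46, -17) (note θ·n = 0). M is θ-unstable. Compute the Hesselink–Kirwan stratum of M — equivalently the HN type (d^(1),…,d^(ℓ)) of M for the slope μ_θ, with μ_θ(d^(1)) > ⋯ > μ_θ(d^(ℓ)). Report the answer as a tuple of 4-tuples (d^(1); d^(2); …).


Via rank(M_{q-1}∘⋯∘M_p): M ≅ I[1,1], I[1,2], I[3,3]^2, I[4,4]^4.
μ_θ-semistable layers: μ^(1)=46; μ^(2)=10; μ^(3)=-17

((0, 0, 2, 0); (1, 0, 0, 0); (1, 1, 0, 4))
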